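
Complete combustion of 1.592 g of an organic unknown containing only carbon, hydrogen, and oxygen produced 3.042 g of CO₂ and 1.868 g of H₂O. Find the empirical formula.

mol C = 3.042 g CO₂ ÷ 44.009 g/mol = 0.069122 mol
mol H = 2 × 1.868 g H₂O ÷ 18.015 g/mol = 0.20738 mol
mass O = 1.592 − (0.83023 + 0.20904) = 0.55273 g → mol O = 0.55273 ÷ 15.999 = 0.034548 mol
Divide by the smallest (0.034548 mol): C 2.001, H 6.003, O 1.000

C2H6O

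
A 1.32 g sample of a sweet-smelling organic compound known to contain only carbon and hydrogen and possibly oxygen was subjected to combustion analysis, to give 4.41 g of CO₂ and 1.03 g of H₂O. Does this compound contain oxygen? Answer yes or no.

mol C = 4.41 g CO₂ ÷ 44.009 g/mol = 0.1002 mol
mol H = 2 × 1.03 g H₂O ÷ 18.015 g/mol = 0.1143 mol
C and H together account for 1.319 g — essentially the entire 1.32 g sample — so the compound contains no oxygen.

no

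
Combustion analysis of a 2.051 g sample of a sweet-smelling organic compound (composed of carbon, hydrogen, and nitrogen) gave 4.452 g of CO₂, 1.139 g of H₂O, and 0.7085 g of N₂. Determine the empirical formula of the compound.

C4H5N2

mol C = 4.452 g CO₂ ÷ 44.009 g/mol = 0.10116 mol
mol H = 2 × 1.139 g H₂O ÷ 18.015 g/mol = 0.12645 mol
mol N = 2 × 0.7085 g N₂ ÷ 28.014 g/mol = 0.050582 mol
Divide by the smallest (0.050582 mol): C 2.000, H 2.500, N 1.000
Multiplying each by 2 gives whole numbers: C 4.00, H 5.00, N 2.00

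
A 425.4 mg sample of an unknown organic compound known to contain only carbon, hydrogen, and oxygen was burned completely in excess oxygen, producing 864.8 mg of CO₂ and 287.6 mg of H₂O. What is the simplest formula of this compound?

C8H13O4

mol C = 0.8648 g CO₂ ÷ 44.009 g/mol = 0.019651 mol
mol H = 2 × 0.2876 g H₂O ÷ 18.015 g/mol = 0.031929 mol
mass O = 0.4254 − (0.23602 + 0.032184) = 0.15719 g → mol O = 0.15719 ÷ 15.999 = 0.0098252 mol
Divide by the smallest (0.0098252 mol): C 2.000, H 3.250, O 1.000
Multiplying each by 4 gives whole numbers: C 8.00, H 13.00, O 4.00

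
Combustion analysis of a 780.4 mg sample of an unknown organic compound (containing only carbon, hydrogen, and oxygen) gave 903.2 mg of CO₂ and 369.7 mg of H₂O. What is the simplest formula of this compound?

mol C = 0.9032 g CO₂ ÷ 44.009 g/mol = 0.020523 mol
mol H = 2 × 0.3697 g H₂O ÷ 18.015 g/mol = 0.041044 mol
mass O = 0.7804 − (0.24650 + 0.041372) = 0.49253 g → mol O = 0.49253 ÷ 15.999 = 0.030785 mol
Divide by the smallest (0.020523 mol): C 1.000, H 2.000, O 1.500
Multiplying each by 2 gives whole numbers: C 2.00, H 4.00, O 3.00

C2H4O3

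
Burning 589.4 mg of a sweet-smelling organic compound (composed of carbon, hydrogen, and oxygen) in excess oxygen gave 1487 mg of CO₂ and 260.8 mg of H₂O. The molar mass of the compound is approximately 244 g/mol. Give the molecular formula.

C14H12O4

mol C = 1.487 g CO₂ ÷ 44.009 g/mol = 0.033789 mol
mol H = 2 × 0.2608 g H₂O ÷ 18.015 g/mol = 0.028954 mol
mass O = 0.5894 − (0.40583 + 0.029185) = 0.15438 g → mol O = 0.15438 ÷ 15.999 = 0.0096494 mol
Divide by the smallest (0.0096494 mol): C 3.502, H 3.001, O 1.000
Multiplying each by 2 gives whole numbers: C 7.00, H 6.00, O 2.00
Empirical formula: C7H6O2
Empirical-formula mass = 122.12 g/mol; 244 ÷ 122.12 ≈ 2, so the molecular formula is C14H12O4.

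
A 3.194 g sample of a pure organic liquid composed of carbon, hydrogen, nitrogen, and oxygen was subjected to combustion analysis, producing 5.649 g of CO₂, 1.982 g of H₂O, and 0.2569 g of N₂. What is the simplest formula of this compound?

mol C = 5.649 g CO₂ ÷ 44.009 g/mol = 0.12836 mol
mol H = 2 × 1.982 g H₂O ÷ 18.015 g/mol = 0.22004 mol
mol N = 2 × 0.2569 g N₂ ÷ 28.014 g/mol = 0.018341 mol
mass O = 3.194 − (1.5417 + 0.22180 + 0.25690) = 1.1736 g → mol O = 1.1736 ÷ 15.999 = 0.073353 mol
Divide by the smallest (0.018341 mol): C 6.999, H 11.997, N 1.000, O 3.999

C7H12NO4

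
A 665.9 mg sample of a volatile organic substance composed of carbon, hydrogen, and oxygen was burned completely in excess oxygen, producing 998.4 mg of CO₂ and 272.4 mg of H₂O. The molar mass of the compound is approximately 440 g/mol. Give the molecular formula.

C15H20O15

mol C = 0.9984 g CO₂ ÷ 44.009 g/mol = 0.022686 mol
mol H = 2 × 0.2724 g H₂O ÷ 18.015 g/mol = 0.030241 mol
mass O = 0.6659 − (0.27248 + 0.030483) = 0.36293 g → mol O = 0.36293 ÷ 15.999 = 0.022685 mol
Divide by the smallest (0.022685 mol): C 1.000, H 1.333, O 1.000
Multiplying each by 3 gives whole numbers: C 3.00, H 4.00, O 3.00
Empirical formula: C3H4O3
Empirical-formula mass = 88.06 g/mol; 440 ÷ 88.06 ≈ 5, so the molecular formula is C15H20O15.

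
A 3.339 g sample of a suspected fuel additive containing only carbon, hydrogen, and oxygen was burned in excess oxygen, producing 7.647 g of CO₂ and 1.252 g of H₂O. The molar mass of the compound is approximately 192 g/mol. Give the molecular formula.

C10H8O4

mol C = 7.647 g CO₂ ÷ 44.009 g/mol = 0.17376 mol
mol H = 2 × 1.252 g H₂O ÷ 18.015 g/mol = 0.13900 mol
mass O = 3.339 − (2.0870 + 0.14011) = 1.1119 g → mol O = 1.1119 ÷ 15.999 = 0.069496 mol
Divide by the smallest (0.069496 mol): C 2.500, H 2.000, O 1.000
Multiplying each by 2 gives whole numbers: C 5.00, H 4.00, O 2.00
Empirical formula: C5H4O2
Empirical-formula mass = 96.08 g/mol; 192 ÷ 96.08 ≈ 2, so the molecular formula is C10H8O4.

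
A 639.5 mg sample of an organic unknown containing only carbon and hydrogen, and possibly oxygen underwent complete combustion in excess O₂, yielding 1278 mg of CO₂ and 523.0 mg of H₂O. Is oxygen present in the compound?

yes

mol C = 1.278 g CO₂ ÷ 44.009 g/mol = 0.029040 mol
mol H = 2 × 0.5230 g H₂O ÷ 18.015 g/mol = 0.058063 mol
C and H account for only 0.40732 g of the 0.6395 g sample; the remaining 0.23218 g must be oxygen.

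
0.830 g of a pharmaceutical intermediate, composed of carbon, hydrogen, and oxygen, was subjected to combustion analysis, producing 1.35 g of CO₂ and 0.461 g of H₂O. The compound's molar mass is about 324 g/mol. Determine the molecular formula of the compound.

mol C = 1.35 g CO₂ ÷ 44.009 g/mol = 0.03068 mol
mol H = 2 × 0.461 g H₂O ÷ 18.015 g/mol = 0.05118 mol
mass O = 0.830 − (0.3684 + 0.05159) = 0.4100 g → mol O = 0.4100 ÷ 15.999 = 0.02562 mol
Divide by the smallest (0.02562 mol): C 1.197, H 1.997, O 1.000
Multiplying each by 5 gives whole numbers: C 5.99, H 9.99, O 5.00
Empirical formula: C6H10O5
Empirical-formula mass = 162.14 g/mol; 324 ÷ 162.14 ≈ 2, so the molecular formula is C12H20O10.

C12H20O10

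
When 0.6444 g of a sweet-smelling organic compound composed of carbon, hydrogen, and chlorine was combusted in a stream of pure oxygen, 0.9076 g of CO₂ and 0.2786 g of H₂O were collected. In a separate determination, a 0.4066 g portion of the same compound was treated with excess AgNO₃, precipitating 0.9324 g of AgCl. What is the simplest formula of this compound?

C2H3Cl

mol C = 0.9076 g CO₂ ÷ 44.009 g/mol = 0.020623 mol
mol H = 2 × 0.2786 g H₂O ÷ 18.015 g/mol = 0.030930 mol
From the AgCl data: mol Cl per gram of compound = (0.9324 ÷ 143.318) ÷ 0.4066 = 0.016001 mol/g, so in the 0.6444 g combustion sample mol Cl = 0.010311 mol
Divide by the smallest (0.010311 mol): C 2.000, H 3.000, Cl 1.000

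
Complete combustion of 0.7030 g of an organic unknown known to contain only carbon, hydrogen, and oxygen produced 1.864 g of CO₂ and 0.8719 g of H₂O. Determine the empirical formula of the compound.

mol C = 1.864 g CO₂ ÷ 44.009 g/mol = 0.042355 mol
mol H = 2 × 0.8719 g H₂O ÷ 18.015 g/mol = 0.096797 mol
mass O = 0.7030 − (0.50873 + 0.097571) = 0.096703 g → mol O = 0.096703 ÷ 15.999 = 0.0060443 mol
Divide by the smallest (0.0060443 mol): C 7.007, H 16.015, O 1.000

C7H16O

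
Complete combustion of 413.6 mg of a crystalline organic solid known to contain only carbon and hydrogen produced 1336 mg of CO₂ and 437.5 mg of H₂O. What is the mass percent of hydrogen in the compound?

mol C = 1.336 g CO₂ ÷ 44.009 g/mol = 0.030357 mol
mol H = 2 × 0.4375 g H₂O ÷ 18.015 g/mol = 0.048571 mol
mass % H = 0.048959 g ÷ 0.4136 g × 100%

11.84%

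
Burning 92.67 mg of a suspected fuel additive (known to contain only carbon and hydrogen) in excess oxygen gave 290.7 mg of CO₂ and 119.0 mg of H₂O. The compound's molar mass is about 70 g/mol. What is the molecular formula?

C5H10

mol C = 0.2907 g CO₂ ÷ 44.009 g/mol = 0.0066055 mol
mol H = 2 × 0.1190 g H₂O ÷ 18.015 g/mol = 0.013211 mol
Divide by the smallest (0.0066055 mol): C 1.000, H 2.000
Empirical formula: CH2
Empirical-formula mass = 14.03 g/mol; 70 ÷ 14.03 ≈ 5, so the molecular formula is C5H10.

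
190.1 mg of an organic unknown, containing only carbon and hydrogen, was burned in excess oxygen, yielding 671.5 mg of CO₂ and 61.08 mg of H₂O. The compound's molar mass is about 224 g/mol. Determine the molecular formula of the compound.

C18H8

mol C = 0.6715 g CO₂ ÷ 44.009 g/mol = 0.015258 mol
mol H = 2 × 0.06108 g H₂O ÷ 18.015 g/mol = 0.0067810 mol
Divide by the smallest (0.0067810 mol): C 2.250, H 1.000
Multiplying each by 4 gives whole numbers: C 9.00, H 4.00
Empirical formula: C9H4
Empirical-formula mass = 112.13 g/mol; 224 ÷ 112.13 ≈ 2, so the molecular formula is C18H8.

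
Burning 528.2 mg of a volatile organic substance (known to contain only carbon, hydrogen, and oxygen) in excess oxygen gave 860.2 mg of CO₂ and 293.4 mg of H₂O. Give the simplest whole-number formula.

mol C = 0.8602 g CO₂ ÷ 44.009 g/mol = 0.019546 mol
mol H = 2 × 0.2934 g H₂O ÷ 18.015 g/mol = 0.032573 mol
mass O = 0.5282 − (0.23477 + 0.032833) = 0.26060 g → mol O = 0.26060 ÷ 15.999 = 0.016288 mol
Divide by the smallest (0.016288 mol): C 1.200, H 2.000, O 1.000
Multiplying each by 5 gives whole numbers: C 6.00, H 10.00, O 5.00

C6H10O5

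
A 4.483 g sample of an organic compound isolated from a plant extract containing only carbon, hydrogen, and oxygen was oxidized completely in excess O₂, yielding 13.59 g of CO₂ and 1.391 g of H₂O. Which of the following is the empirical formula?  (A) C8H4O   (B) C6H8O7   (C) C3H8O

(A) C8H4O

mol C = 13.59 g CO₂ ÷ 44.009 g/mol = 0.30880 mol
mol H = 2 × 1.391 g H₂O ÷ 18.015 g/mol = 0.15443 mol
mass O = 4.483 − (3.7090 + 0.15566) = 0.61834 g → mol O = 0.61834 ÷ 15.999 = 0.038648 mol
Divide by the smallest (0.038648 mol): C 7.990, H 3.996, O 1.000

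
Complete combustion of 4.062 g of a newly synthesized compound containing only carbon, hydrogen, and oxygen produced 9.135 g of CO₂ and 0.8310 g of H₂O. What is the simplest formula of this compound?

C9H4O4

mol C = 9.135 g CO₂ ÷ 44.009 g/mol = 0.20757 mol
mol H = 2 × 0.8310 g H₂O ÷ 18.015 g/mol = 0.092256 mol
mass O = 4.062 − (2.4931 + 0.092995) = 1.4759 g → mol O = 1.4759 ÷ 15.999 = 0.092248 mol
Divide by the smallest (0.092248 mol): C 2.250, H 1.000, O 1.000
Multiplying each by 4 gives whole numbers: C 9.00, H 4.00, O 4.00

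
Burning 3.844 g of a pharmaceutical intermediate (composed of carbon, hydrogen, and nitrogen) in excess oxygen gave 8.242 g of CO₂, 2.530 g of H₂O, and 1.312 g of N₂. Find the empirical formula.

mol C = 8.242 g CO₂ ÷ 44.009 g/mol = 0.18728 mol
mol H = 2 × 2.530 g H₂O ÷ 18.015 g/mol = 0.28088 mol
mol N = 2 × 1.312 g N₂ ÷ 28.014 g/mol = 0.093667 mol
Divide by the smallest (0.093667 mol): C 1.999, H 2.999, N 1.000

C2H3N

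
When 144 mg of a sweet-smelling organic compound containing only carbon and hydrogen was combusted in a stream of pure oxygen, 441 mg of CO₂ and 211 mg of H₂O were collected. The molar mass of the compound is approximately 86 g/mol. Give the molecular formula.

C6H14

mol C = 0.441 g CO₂ ÷ 44.009 g/mol = 0.01002 mol
mol H = 2 × 0.211 g H₂O ÷ 18.015 g/mol = 0.02342 mol
Divide by the smallest (0.01002 mol): C 1.000, H 2.338
Multiplying each by 3 gives whole numbers: C 3.00, H 7.01
Empirical formula: C3H7
Empirical-formula mass = 43.09 g/mol; 86 ÷ 43.09 ≈ 2, so the molecular formula is C6H14.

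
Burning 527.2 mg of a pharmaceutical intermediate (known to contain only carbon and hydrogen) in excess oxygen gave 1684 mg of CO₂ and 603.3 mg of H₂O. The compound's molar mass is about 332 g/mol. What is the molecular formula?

C24H42

mol C = 1.684 g CO₂ ÷ 44.009 g/mol = 0.038265 mol
mol H = 2 × 0.6033 g H₂O ÷ 18.015 g/mol = 0.066978 mol
Divide by the smallest (0.038265 mol): C 1.000, H 1.750
Multiplying each by 4 gives whole numbers: C 4.00, H 7.00
Empirical formula: C4H7
Empirical-formula mass = 55.10 g/mol; 332 ÷ 55.10 ≈ 6, so the molecular formula is C24H42.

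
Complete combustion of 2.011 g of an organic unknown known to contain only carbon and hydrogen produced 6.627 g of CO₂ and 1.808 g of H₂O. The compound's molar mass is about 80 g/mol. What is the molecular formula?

C6H8

mol C = 6.627 g CO₂ ÷ 44.009 g/mol = 0.15058 mol
mol H = 2 × 1.808 g H₂O ÷ 18.015 g/mol = 0.20072 mol
Divide by the smallest (0.15058 mol): C 1.000, H 1.333
Multiplying each by 3 gives whole numbers: C 3.00, H 4.00
Empirical formula: C3H4
Empirical-formula mass = 40.06 g/mol; 80 ÷ 40.06 ≈ 2, so the molecular formula is C6H8.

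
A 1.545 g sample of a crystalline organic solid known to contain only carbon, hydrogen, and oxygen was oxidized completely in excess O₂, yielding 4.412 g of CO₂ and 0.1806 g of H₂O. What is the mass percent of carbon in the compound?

77.94%

mol C = 4.412 g CO₂ ÷ 44.009 g/mol = 0.10025 mol
mol H = 2 × 0.1806 g H₂O ÷ 18.015 g/mol = 0.020050 mol
mass O = 1.545 − (1.2041 + 0.020210) = 0.32066 g → mol O = 0.32066 ÷ 15.999 = 0.020043 mol
mass % C = 1.2041 g ÷ 1.545 g × 100%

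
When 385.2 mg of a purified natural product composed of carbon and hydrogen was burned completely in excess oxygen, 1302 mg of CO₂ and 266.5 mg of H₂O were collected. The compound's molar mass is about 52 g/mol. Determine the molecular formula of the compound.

mol C = 1.302 g CO₂ ÷ 44.009 g/mol = 0.029585 mol
mol H = 2 × 0.2665 g H₂O ÷ 18.015 g/mol = 0.029586 mol
Divide by the smallest (0.029585 mol): C 1.000, H 1.000
Empirical formula: CH
Empirical-formula mass = 13.02 g/mol; 52 ÷ 13.02 ≈ 4, so the molecular formula is C4H4.

C4H4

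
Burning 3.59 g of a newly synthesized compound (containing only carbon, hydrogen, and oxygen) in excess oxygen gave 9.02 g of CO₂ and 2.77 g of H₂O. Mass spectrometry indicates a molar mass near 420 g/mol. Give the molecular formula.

C24H36O6

mol C = 9.02 g CO₂ ÷ 44.009 g/mol = 0.2050 mol
mol H = 2 × 2.77 g H₂O ÷ 18.015 g/mol = 0.3075 mol
mass O = 3.59 − (2.462 + 0.3100) = 0.8183 g → mol O = 0.8183 ÷ 15.999 = 0.05114 mol
Divide by the smallest (0.05114 mol): C 4.007, H 6.013, O 1.000
Empirical formula: C4H6O
Empirical-formula mass = 70.09 g/mol; 420 ÷ 70.09 ≈ 6, so the molecular formula is C24H36O6.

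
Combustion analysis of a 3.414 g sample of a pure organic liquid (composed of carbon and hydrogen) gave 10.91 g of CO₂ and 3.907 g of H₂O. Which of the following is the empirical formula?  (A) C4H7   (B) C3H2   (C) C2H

mol C = 10.91 g CO₂ ÷ 44.009 g/mol = 0.24790 mol
mol H = 2 × 3.907 g H₂O ÷ 18.015 g/mol = 0.43375 mol
Divide by the smallest (0.24790 mol): C 1.000, H 1.750
Multiplying each by 4 gives whole numbers: C 4.00, H 7.00

(A) C4H7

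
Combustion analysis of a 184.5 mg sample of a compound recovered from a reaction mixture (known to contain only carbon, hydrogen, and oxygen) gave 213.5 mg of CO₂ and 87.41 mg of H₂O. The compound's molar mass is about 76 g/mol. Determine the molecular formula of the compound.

mol C = 0.2135 g CO₂ ÷ 44.009 g/mol = 0.0048513 mol
mol H = 2 × 0.08741 g H₂O ÷ 18.015 g/mol = 0.0097041 mol
mass O = 0.1845 − (0.058269 + 0.0097818) = 0.11645 g → mol O = 0.11645 ÷ 15.999 = 0.0072785 mol
Divide by the smallest (0.0048513 mol): C 1.000, H 2.000, O 1.500
Multiplying each by 2 gives whole numbers: C 2.00, H 4.00, O 3.00
Empirical formula: C2H4O3
Empirical-formula mass = 76.05 g/mol; 76 ÷ 76.05 ≈ 1, so the molecular formula is C2H4O3.

C2H4O3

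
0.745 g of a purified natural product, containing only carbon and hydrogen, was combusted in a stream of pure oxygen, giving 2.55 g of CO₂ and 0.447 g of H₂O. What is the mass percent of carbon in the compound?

93.4%

mol C = 2.55 g CO₂ ÷ 44.009 g/mol = 0.05794 mol
mol H = 2 × 0.447 g H₂O ÷ 18.015 g/mol = 0.04963 mol
mass % C = 0.6959 g ÷ 0.745 g × 100%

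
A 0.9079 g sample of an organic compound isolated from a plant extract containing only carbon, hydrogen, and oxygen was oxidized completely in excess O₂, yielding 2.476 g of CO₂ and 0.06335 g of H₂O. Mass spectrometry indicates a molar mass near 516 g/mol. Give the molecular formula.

mol C = 2.476 g CO₂ ÷ 44.009 g/mol = 0.056261 mol
mol H = 2 × 0.06335 g H₂O ÷ 18.015 g/mol = 0.0070330 mol
mass O = 0.9079 − (0.67575 + 0.0070893) = 0.22506 g → mol O = 0.22506 ÷ 15.999 = 0.014067 mol
Divide by the smallest (0.0070330 mol): C 8.000, H 1.000, O 2.000
Empirical formula: C8HO2
Empirical-formula mass = 129.09 g/mol; 516 ÷ 129.09 ≈ 4, so the molecular formula is C32H4O8.

C32H4O8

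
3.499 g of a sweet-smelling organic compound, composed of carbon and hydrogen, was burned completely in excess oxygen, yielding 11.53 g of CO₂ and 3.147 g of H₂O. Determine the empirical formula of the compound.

mol C = 11.53 g CO₂ ÷ 44.009 g/mol = 0.26199 mol
mol H = 2 × 3.147 g H₂O ÷ 18.015 g/mol = 0.34938 mol
Divide by the smallest (0.26199 mol): C 1.000, H 1.334
Multiplying each by 3 gives whole numbers: C 3.00, H 4.00

C3H4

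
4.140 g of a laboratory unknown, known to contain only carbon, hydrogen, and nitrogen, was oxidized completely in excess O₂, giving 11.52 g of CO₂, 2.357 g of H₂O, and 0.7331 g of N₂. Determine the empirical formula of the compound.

mol C = 11.52 g CO₂ ÷ 44.009 g/mol = 0.26176 mol
mol H = 2 × 2.357 g H₂O ÷ 18.015 g/mol = 0.26167 mol
mol N = 2 × 0.7331 g N₂ ÷ 28.014 g/mol = 0.052338 mol
Divide by the smallest (0.052338 mol): C 5.001, H 5.000, N 1.000

C5H5N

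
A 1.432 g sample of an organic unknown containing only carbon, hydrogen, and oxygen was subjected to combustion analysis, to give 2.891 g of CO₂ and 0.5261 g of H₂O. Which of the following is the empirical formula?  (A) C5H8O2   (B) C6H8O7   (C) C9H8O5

mol C = 2.891 g CO₂ ÷ 44.009 g/mol = 0.065691 mol
mol H = 2 × 0.5261 g H₂O ÷ 18.015 g/mol = 0.058407 mol
mass O = 1.432 − (0.78902 + 0.058874) = 0.58411 g → mol O = 0.58411 ÷ 15.999 = 0.036509 mol
Divide by the smallest (0.036509 mol): C 1.799, H 1.600, O 1.000
Multiplying each by 5 gives whole numbers: C 9.00, H 8.00, O 5.00

(C) C9H8O5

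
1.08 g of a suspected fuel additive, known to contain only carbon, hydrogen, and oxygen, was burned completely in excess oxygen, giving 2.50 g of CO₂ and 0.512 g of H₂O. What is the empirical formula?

C8H8O3

mol C = 2.50 g CO₂ ÷ 44.009 g/mol = 0.05681 mol
mol H = 2 × 0.512 g H₂O ÷ 18.015 g/mol = 0.05684 mol
mass O = 1.08 − (0.6823 + 0.05730) = 0.3404 g → mol O = 0.3404 ÷ 15.999 = 0.02128 mol
Divide by the smallest (0.02128 mol): C 2.670, H 2.672, O 1.000
Multiplying each by 3 gives whole numbers: C 8.01, H 8.01, O 3.00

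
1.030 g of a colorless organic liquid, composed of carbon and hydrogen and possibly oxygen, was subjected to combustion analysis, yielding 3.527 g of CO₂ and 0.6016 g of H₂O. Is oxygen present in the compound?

mol C = 3.527 g CO₂ ÷ 44.009 g/mol = 0.080143 mol
mol H = 2 × 0.6016 g H₂O ÷ 18.015 g/mol = 0.066789 mol
C and H together account for 1.0299 g — essentially the entire 1.030 g sample — so the compound contains no oxygen.

no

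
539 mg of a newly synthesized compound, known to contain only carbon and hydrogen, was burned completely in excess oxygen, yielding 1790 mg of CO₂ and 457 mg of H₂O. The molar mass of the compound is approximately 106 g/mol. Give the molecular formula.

mol C = 1.79 g CO₂ ÷ 44.009 g/mol = 0.04067 mol
mol H = 2 × 0.457 g H₂O ÷ 18.015 g/mol = 0.05074 mol
Divide by the smallest (0.04067 mol): C 1.000, H 1.247
Multiplying each by 4 gives whole numbers: C 4.00, H 4.99
Empirical formula: C4H5
Empirical-formula mass = 53.08 g/mol; 106 ÷ 53.08 ≈ 2, so the molecular formula is C8H10.

C8H10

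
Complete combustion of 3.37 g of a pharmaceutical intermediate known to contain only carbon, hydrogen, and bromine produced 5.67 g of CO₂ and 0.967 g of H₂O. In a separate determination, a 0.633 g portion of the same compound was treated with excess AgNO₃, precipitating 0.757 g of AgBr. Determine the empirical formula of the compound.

mol C = 5.67 g CO₂ ÷ 44.009 g/mol = 0.1288 mol
mol H = 2 × 0.967 g H₂O ÷ 18.015 g/mol = 0.1074 mol
From the AgBr data: mol Br per gram of compound = (0.757 ÷ 187.772) ÷ 0.633 = 0.006369 mol/g, so in the 3.37 g combustion sample mol Br = 0.02146 mol
Divide by the smallest (0.02146 mol): C 6.003, H 5.002, Br 1.000

C6H5Br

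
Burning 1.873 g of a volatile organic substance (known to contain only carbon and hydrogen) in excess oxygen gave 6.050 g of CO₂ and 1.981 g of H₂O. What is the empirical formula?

mol C = 6.050 g CO₂ ÷ 44.009 g/mol = 0.13747 mol
mol H = 2 × 1.981 g H₂O ÷ 18.015 g/mol = 0.21993 mol
Divide by the smallest (0.13747 mol): C 1.000, H 1.600
Multiplying each by 5 gives whole numbers: C 5.00, H 8.00

C5H8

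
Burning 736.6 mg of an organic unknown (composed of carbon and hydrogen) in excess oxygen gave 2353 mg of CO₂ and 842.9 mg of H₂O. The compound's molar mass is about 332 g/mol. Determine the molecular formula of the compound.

C24H42

mol C = 2.353 g CO₂ ÷ 44.009 g/mol = 0.053466 mol
mol H = 2 × 0.8429 g H₂O ÷ 18.015 g/mol = 0.093578 mol
Divide by the smallest (0.053466 mol): C 1.000, H 1.750
Multiplying each by 4 gives whole numbers: C 4.00, H 7.00
Empirical formula: C4H7
Empirical-formula mass = 55.10 g/mol; 332 ÷ 55.10 ≈ 6, so the molecular formula is C24H42.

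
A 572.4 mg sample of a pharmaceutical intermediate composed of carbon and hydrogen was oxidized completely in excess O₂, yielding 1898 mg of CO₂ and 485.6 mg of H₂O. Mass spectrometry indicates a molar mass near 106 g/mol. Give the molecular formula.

mol C = 1.898 g CO₂ ÷ 44.009 g/mol = 0.043128 mol
mol H = 2 × 0.4856 g H₂O ÷ 18.015 g/mol = 0.053911 mol
Divide by the smallest (0.043128 mol): C 1.000, H 1.250
Multiplying each by 4 gives whole numbers: C 4.00, H 5.00
Empirical formula: C4H5
Empirical-formula mass = 53.08 g/mol; 106 ÷ 53.08 ≈ 2, so the molecular formula is C8H10.

C8H10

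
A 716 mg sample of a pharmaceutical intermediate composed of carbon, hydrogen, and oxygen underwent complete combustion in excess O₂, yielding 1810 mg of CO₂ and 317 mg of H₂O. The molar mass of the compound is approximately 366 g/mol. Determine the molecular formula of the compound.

C21H18O6

mol C = 1.81 g CO₂ ÷ 44.009 g/mol = 0.04113 mol
mol H = 2 × 0.317 g H₂O ÷ 18.015 g/mol = 0.03519 mol
mass O = 0.716 − (0.4940 + 0.03547) = 0.1865 g → mol O = 0.1865 ÷ 15.999 = 0.01166 mol
Divide by the smallest (0.01166 mol): C 3.527, H 3.018, O 1.000
Multiplying each by 2 gives whole numbers: C 7.05, H 6.04, O 2.00
Empirical formula: C7H6O2
Empirical-formula mass = 122.12 g/mol; 366 ÷ 122.12 ≈ 3, so the molecular formula is C21H18O6.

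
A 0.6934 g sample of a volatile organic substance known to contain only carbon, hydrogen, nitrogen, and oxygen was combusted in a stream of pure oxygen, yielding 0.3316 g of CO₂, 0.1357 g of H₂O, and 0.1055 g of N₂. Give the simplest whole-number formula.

CH2NO4

mol C = 0.3316 g CO₂ ÷ 44.009 g/mol = 0.0075348 mol
mol H = 2 × 0.1357 g H₂O ÷ 18.015 g/mol = 0.015065 mol
mol N = 2 × 0.1055 g N₂ ÷ 28.014 g/mol = 0.0075319 mol
mass O = 0.6934 − (0.090501 + 0.015186 + 0.10550) = 0.48221 g → mol O = 0.48221 ÷ 15.999 = 0.030140 mol
Divide by the smallest (0.0075319 mol): C 1.000, H 2.000, N 1.000, O 4.002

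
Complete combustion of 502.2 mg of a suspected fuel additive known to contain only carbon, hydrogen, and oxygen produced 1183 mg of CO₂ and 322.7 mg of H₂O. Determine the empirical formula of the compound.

C3H4O

mol C = 1.183 g CO₂ ÷ 44.009 g/mol = 0.026881 mol
mol H = 2 × 0.3227 g H₂O ÷ 18.015 g/mol = 0.035826 mol
mass O = 0.5022 − (0.32287 + 0.036112) = 0.14322 g → mol O = 0.14322 ÷ 15.999 = 0.0089519 mol
Divide by the smallest (0.0089519 mol): C 3.003, H 4.002, O 1.000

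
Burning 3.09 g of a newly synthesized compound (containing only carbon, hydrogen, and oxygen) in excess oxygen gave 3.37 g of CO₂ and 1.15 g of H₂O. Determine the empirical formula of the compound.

C3H5O5

mol C = 3.37 g CO₂ ÷ 44.009 g/mol = 0.07658 mol
mol H = 2 × 1.15 g H₂O ÷ 18.015 g/mol = 0.1277 mol
mass O = 3.09 − (0.9197 + 0.1287) = 2.042 g → mol O = 2.042 ÷ 15.999 = 0.1276 mol
Divide by the smallest (0.07658 mol): C 1.000, H 1.667, O 1.666
Multiplying each by 3 gives whole numbers: C 3.00, H 5.00, O 5.00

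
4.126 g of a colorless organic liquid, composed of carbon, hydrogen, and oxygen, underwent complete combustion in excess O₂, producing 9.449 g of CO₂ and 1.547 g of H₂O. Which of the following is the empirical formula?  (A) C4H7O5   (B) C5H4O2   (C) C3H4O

mol C = 9.449 g CO₂ ÷ 44.009 g/mol = 0.21471 mol
mol H = 2 × 1.547 g H₂O ÷ 18.015 g/mol = 0.17175 mol
mass O = 4.126 − (2.5788 + 0.17312) = 1.3740 g → mol O = 1.3740 ÷ 15.999 = 0.085883 mol
Divide by the smallest (0.085883 mol): C 2.500, H 2.000, O 1.000
Multiplying each by 2 gives whole numbers: C 5.00, H 4.00, O 2.00

(B) C5H4O2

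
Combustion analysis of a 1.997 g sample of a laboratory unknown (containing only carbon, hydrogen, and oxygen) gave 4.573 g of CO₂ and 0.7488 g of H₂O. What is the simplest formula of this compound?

C5H4O2

mol C = 4.573 g CO₂ ÷ 44.009 g/mol = 0.10391 mol
mol H = 2 × 0.7488 g H₂O ÷ 18.015 g/mol = 0.083131 mol
mass O = 1.997 − (1.2481 + 0.083796) = 0.66513 g → mol O = 0.66513 ÷ 15.999 = 0.041574 mol
Divide by the smallest (0.041574 mol): C 2.499, H 2.000, O 1.000
Multiplying each by 2 gives whole numbers: C 5.00, H 4.00, O 2.00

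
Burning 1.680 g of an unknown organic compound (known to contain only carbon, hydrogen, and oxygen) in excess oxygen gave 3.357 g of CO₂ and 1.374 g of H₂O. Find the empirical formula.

mol C = 3.357 g CO₂ ÷ 44.009 g/mol = 0.076280 mol
mol H = 2 × 1.374 g H₂O ÷ 18.015 g/mol = 0.15254 mol
mass O = 1.680 − (0.91620 + 0.15376) = 0.61004 g → mol O = 0.61004 ÷ 15.999 = 0.038130 mol
Divide by the smallest (0.038130 mol): C 2.001, H 4.001, O 1.000

C2H4O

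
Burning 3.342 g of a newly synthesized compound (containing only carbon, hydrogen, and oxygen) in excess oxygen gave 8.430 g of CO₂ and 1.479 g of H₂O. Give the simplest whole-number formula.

mol C = 8.430 g CO₂ ÷ 44.009 g/mol = 0.19155 mol
mol H = 2 × 1.479 g H₂O ÷ 18.015 g/mol = 0.16420 mol
mass O = 3.342 − (2.3007 + 0.16551) = 0.87576 g → mol O = 0.87576 ÷ 15.999 = 0.054739 mol
Divide by the smallest (0.054739 mol): C 3.499, H 3.000, O 1.000
Multiplying each by 2 gives whole numbers: C 7.00, H 6.00, O 2.00

C7H6O2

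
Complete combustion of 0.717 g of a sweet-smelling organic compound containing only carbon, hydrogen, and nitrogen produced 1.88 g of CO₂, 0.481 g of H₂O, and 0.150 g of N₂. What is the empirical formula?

mol C = 1.88 g CO₂ ÷ 44.009 g/mol = 0.04272 mol
mol H = 2 × 0.481 g H₂O ÷ 18.015 g/mol = 0.05340 mol
mol N = 2 × 0.150 g N₂ ÷ 28.014 g/mol = 0.01071 mol
Divide by the smallest (0.01071 mol): C 3.989, H 4.986, N 1.000

C4H5N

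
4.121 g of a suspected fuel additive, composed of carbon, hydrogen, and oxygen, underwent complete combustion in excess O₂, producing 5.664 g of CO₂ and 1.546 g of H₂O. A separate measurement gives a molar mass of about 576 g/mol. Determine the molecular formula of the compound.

C18H24O21

mol C = 5.664 g CO₂ ÷ 44.009 g/mol = 0.12870 mol
mol H = 2 × 1.546 g H₂O ÷ 18.015 g/mol = 0.17163 mol
mass O = 4.121 − (1.5458 + 0.17301) = 2.4022 g → mol O = 2.4022 ÷ 15.999 = 0.15014 mol
Divide by the smallest (0.12870 mol): C 1.000, H 1.334, O 1.167
Multiplying each by 6 gives whole numbers: C 6.00, H 8.00, O 7.00
Empirical formula: C6H8O7
Empirical-formula mass = 192.12 g/mol; 576 ÷ 192.12 ≈ 3, so the molecular formula is C18H24O21.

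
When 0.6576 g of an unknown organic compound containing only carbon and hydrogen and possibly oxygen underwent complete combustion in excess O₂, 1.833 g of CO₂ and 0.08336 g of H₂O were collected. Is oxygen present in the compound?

mol C = 1.833 g CO₂ ÷ 44.009 g/mol = 0.041651 mol
mol H = 2 × 0.08336 g H₂O ÷ 18.015 g/mol = 0.0092545 mol
C and H account for only 0.50959 g of the 0.6576 g sample; the remaining 0.14801 g must be oxygen.

yes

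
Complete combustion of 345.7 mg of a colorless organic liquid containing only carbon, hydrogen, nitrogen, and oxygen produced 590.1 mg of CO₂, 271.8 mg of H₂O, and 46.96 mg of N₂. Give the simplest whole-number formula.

C4H9NO2

mol C = 0.5901 g CO₂ ÷ 44.009 g/mol = 0.013409 mol
mol H = 2 × 0.2718 g H₂O ÷ 18.015 g/mol = 0.030175 mol
mol N = 2 × 0.04696 g N₂ ÷ 28.014 g/mol = 0.0033526 mol
mass O = 0.3457 − (0.16105 + 0.030416 + 0.046960) = 0.10727 g → mol O = 0.10727 ÷ 15.999 = 0.0067050 mol
Divide by the smallest (0.0033526 mol): C 3.999, H 9.000, N 1.000, O 2.000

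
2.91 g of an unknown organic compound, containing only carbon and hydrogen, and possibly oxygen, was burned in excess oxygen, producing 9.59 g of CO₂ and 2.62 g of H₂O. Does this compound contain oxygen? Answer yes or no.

mol C = 9.59 g CO₂ ÷ 44.009 g/mol = 0.2179 mol
mol H = 2 × 2.62 g H₂O ÷ 18.015 g/mol = 0.2909 mol
C and H together account for 2.911 g — essentially the entire 2.91 g sample — so the compound contains no oxygen.

no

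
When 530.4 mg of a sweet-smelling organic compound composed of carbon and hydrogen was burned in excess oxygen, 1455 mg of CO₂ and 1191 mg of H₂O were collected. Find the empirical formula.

CH4

mol C = 1.455 g CO₂ ÷ 44.009 g/mol = 0.033061 mol
mol H = 2 × 1.191 g H₂O ÷ 18.015 g/mol = 0.13222 mol
Divide by the smallest (0.033061 mol): C 1.000, H 3.999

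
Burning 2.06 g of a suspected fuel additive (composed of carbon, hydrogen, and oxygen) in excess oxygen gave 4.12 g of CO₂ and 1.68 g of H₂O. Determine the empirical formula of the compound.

mol C = 4.12 g CO₂ ÷ 44.009 g/mol = 0.09362 mol
mol H = 2 × 1.68 g H₂O ÷ 18.015 g/mol = 0.1865 mol
mass O = 2.06 − (1.124 + 0.1880) = 0.7476 g → mol O = 0.7476 ÷ 15.999 = 0.04673 mol
Divide by the smallest (0.04673 mol): C 2.004, H 3.992, O 1.000

C2H4O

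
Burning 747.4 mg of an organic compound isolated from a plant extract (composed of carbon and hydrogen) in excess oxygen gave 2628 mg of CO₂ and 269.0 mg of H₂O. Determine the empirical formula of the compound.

C2H

mol C = 2.628 g CO₂ ÷ 44.009 g/mol = 0.059715 mol
mol H = 2 × 0.2690 g H₂O ÷ 18.015 g/mol = 0.029864 mol
Divide by the smallest (0.029864 mol): C 2.000, H 1.000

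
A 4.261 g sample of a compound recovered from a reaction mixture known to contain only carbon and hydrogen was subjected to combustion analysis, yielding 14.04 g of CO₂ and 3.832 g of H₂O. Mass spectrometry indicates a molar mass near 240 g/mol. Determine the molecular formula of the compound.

mol C = 14.04 g CO₂ ÷ 44.009 g/mol = 0.31903 mol
mol H = 2 × 3.832 g H₂O ÷ 18.015 g/mol = 0.42542 mol
Divide by the smallest (0.31903 mol): C 1.000, H 1.334
Multiplying each by 3 gives whole numbers: C 3.00, H 4.00
Empirical formula: C3H4
Empirical-formula mass = 40.06 g/mol; 240 ÷ 40.06 ≈ 6, so the molecular formula is C18H24.

C18H24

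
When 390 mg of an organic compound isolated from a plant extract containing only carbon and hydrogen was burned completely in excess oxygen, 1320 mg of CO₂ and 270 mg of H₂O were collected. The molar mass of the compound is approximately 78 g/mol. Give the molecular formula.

C6H6

mol C = 1.32 g CO₂ ÷ 44.009 g/mol = 0.02999 mol
mol H = 2 × 0.270 g H₂O ÷ 18.015 g/mol = 0.02998 mol
Divide by the smallest (0.02998 mol): C 1.001, H 1.000
Empirical formula: CH
Empirical-formula mass = 13.02 g/mol; 78 ÷ 13.02 ≈ 6, so the molecular formula is C6H6.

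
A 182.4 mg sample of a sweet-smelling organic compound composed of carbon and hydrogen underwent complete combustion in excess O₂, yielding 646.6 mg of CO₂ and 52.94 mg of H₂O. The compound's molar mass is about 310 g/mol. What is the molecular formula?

C25H10

mol C = 0.6466 g CO₂ ÷ 44.009 g/mol = 0.014692 mol
mol H = 2 × 0.05294 g H₂O ÷ 18.015 g/mol = 0.0058773 mol
Divide by the smallest (0.0058773 mol): C 2.500, H 1.000
Multiplying each by 2 gives whole numbers: C 5.00, H 2.00
Empirical formula: C5H2
Empirical-formula mass = 62.07 g/mol; 310 ÷ 62.07 ≈ 5, so the molecular formula is C25H10.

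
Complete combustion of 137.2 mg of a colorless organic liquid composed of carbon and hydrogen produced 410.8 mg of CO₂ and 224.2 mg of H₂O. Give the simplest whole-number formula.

C3H8

mol C = 0.4108 g CO₂ ÷ 44.009 g/mol = 0.0093345 mol
mol H = 2 × 0.2242 g H₂O ÷ 18.015 g/mol = 0.024890 mol
Divide by the smallest (0.0093345 mol): C 1.000, H 2.667
Multiplying each by 3 gives whole numbers: C 3.00, H 8.00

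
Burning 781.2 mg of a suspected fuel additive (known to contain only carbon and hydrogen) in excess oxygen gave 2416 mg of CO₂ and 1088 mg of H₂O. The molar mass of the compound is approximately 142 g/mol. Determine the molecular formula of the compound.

mol C = 2.416 g CO₂ ÷ 44.009 g/mol = 0.054898 mol
mol H = 2 × 1.088 g H₂O ÷ 18.015 g/mol = 0.12079 mol
Divide by the smallest (0.054898 mol): C 1.000, H 2.200
Multiplying each by 5 gives whole numbers: C 5.00, H 11.00
Empirical formula: C5H11
Empirical-formula mass = 71.14 g/mol; 142 ÷ 71.14 ≈ 2, so the molecular formula is C10H22.

C10H22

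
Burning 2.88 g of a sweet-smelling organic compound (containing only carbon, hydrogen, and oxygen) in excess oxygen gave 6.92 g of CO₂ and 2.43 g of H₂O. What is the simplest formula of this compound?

mol C = 6.92 g CO₂ ÷ 44.009 g/mol = 0.1572 mol
mol H = 2 × 2.43 g H₂O ÷ 18.015 g/mol = 0.2698 mol
mass O = 2.88 − (1.889 + 0.2719) = 0.7195 g → mol O = 0.7195 ÷ 15.999 = 0.04497 mol
Divide by the smallest (0.04497 mol): C 3.497, H 5.999, O 1.000
Multiplying each by 2 gives whole numbers: C 6.99, H 12.00, O 2.00

C7H12O2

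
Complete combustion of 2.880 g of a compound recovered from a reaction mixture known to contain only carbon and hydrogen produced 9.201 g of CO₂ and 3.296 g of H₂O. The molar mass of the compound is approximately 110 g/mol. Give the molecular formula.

C8H14

mol C = 9.201 g CO₂ ÷ 44.009 g/mol = 0.20907 mol
mol H = 2 × 3.296 g H₂O ÷ 18.015 g/mol = 0.36592 mol
Divide by the smallest (0.20907 mol): C 1.000, H 1.750
Multiplying each by 4 gives whole numbers: C 4.00, H 7.00
Empirical formula: C4H7
Empirical-formula mass = 55.10 g/mol; 110 ÷ 55.10 ≈ 2, so the molecular formula is C8H14.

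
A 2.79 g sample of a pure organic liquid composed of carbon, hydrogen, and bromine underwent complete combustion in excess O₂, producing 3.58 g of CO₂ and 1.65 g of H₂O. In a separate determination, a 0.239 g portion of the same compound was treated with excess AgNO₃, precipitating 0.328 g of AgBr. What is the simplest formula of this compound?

C4H9Br

mol C = 3.58 g CO₂ ÷ 44.009 g/mol = 0.08135 mol
mol H = 2 × 1.65 g H₂O ÷ 18.015 g/mol = 0.1832 mol
From the AgBr data: mol Br per gram of compound = (0.328 ÷ 187.772) ÷ 0.239 = 0.007309 mol/g, so in the 2.79 g combustion sample mol Br = 0.02039 mol
Divide by the smallest (0.02039 mol): C 3.989, H 8.983, Br 1.000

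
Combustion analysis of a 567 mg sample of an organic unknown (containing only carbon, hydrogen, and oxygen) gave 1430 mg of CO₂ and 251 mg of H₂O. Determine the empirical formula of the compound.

mol C = 1.43 g CO₂ ÷ 44.009 g/mol = 0.03249 mol
mol H = 2 × 0.251 g H₂O ÷ 18.015 g/mol = 0.02787 mol
mass O = 0.567 − (0.3903 + 0.02809) = 0.1486 g → mol O = 0.1486 ÷ 15.999 = 0.009290 mol
Divide by the smallest (0.009290 mol): C 3.498, H 2.999, O 1.000
Multiplying each by 2 gives whole numbers: C 7.00, H 6.00, O 2.00

C7H6O2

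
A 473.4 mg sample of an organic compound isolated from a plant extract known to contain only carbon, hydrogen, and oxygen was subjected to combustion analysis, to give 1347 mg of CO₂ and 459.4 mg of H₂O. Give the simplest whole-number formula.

C9H15O

mol C = 1.347 g CO₂ ÷ 44.009 g/mol = 0.030607 mol
mol H = 2 × 0.4594 g H₂O ÷ 18.015 g/mol = 0.051002 mol
mass O = 0.4734 − (0.36763 + 0.051410) = 0.054365 g → mol O = 0.054365 ÷ 15.999 = 0.0033980 mol
Divide by the smallest (0.0033980 mol): C 9.007, H 15.009, O 1.000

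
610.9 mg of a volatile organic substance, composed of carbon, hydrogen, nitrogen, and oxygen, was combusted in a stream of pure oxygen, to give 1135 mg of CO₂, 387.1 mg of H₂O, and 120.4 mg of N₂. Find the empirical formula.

C3H5NO

mol C = 1.135 g CO₂ ÷ 44.009 g/mol = 0.025790 mol
mol H = 2 × 0.3871 g H₂O ÷ 18.015 g/mol = 0.042975 mol
mol N = 2 × 0.1204 g N₂ ÷ 28.014 g/mol = 0.0085957 mol
mass O = 0.6109 − (0.30977 + 0.043319 + 0.12040) = 0.13742 g → mol O = 0.13742 ÷ 15.999 = 0.0085890 mol
Divide by the smallest (0.0085890 mol): C 3.003, H 5.004, N 1.001, O 1.000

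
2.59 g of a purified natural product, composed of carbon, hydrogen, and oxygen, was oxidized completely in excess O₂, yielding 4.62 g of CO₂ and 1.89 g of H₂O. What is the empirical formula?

C3H6O2

mol C = 4.62 g CO₂ ÷ 44.009 g/mol = 0.1050 mol
mol H = 2 × 1.89 g H₂O ÷ 18.015 g/mol = 0.2098 mol
mass O = 2.59 − (1.261 + 0.2115) = 1.118 g → mol O = 1.118 ÷ 15.999 = 0.06985 mol
Divide by the smallest (0.06985 mol): C 1.503, H 3.004, O 1.000
Multiplying each by 2 gives whole numbers: C 3.01, H 6.01, O 2.00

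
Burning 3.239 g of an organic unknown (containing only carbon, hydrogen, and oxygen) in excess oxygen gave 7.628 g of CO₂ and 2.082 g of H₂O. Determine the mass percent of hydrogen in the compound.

mol C = 7.628 g CO₂ ÷ 44.009 g/mol = 0.17333 mol
mol H = 2 × 2.082 g H₂O ÷ 18.015 g/mol = 0.23114 mol
mass O = 3.239 − (2.0818 + 0.23299) = 0.92417 g → mol O = 0.92417 ÷ 15.999 = 0.057764 mol
mass % H = 0.23299 g ÷ 3.239 g × 100%

7.19%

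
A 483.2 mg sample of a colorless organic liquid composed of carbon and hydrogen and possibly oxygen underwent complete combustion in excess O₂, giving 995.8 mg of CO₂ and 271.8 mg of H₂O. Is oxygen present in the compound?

yes

mol C = 0.9958 g CO₂ ÷ 44.009 g/mol = 0.022627 mol
mol H = 2 × 0.2718 g H₂O ÷ 18.015 g/mol = 0.030175 mol
C and H account for only 0.30219 g of the 0.4832 g sample; the remaining 0.18101 g must be oxygen.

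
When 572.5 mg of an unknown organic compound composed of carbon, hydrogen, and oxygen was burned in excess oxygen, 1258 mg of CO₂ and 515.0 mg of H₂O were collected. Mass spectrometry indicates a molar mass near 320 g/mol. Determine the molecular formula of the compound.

C16H32O6

mol C = 1.258 g CO₂ ÷ 44.009 g/mol = 0.028585 mol
mol H = 2 × 0.5150 g H₂O ÷ 18.015 g/mol = 0.057175 mol
mass O = 0.5725 − (0.34334 + 0.057632) = 0.17153 g → mol O = 0.17153 ÷ 15.999 = 0.010721 mol
Divide by the smallest (0.010721 mol): C 2.666, H 5.333, O 1.000
Multiplying each by 3 gives whole numbers: C 8.00, H 16.00, O 3.00
Empirical formula: C8H16O3
Empirical-formula mass = 160.21 g/mol; 320 ÷ 160.21 ≈ 2, so the molecular formula is C16H32O6.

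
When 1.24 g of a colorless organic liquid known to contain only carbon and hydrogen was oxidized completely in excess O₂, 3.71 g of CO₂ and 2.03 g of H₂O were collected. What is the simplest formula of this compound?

mol C = 3.71 g CO₂ ÷ 44.009 g/mol = 0.08430 mol
mol H = 2 × 2.03 g H₂O ÷ 18.015 g/mol = 0.2254 mol
Divide by the smallest (0.08430 mol): C 1.000, H 2.673
Multiplying each by 3 gives whole numbers: C 3.00, H 8.02

C3H8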